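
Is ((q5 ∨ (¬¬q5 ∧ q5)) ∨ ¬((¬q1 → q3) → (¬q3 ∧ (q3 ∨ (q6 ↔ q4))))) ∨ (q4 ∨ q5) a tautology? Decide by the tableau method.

Assume the negation and expand:
Initial set: {¬(((q5 ∨ (¬¬q5 ∧ q5)) ∨ ¬((¬q1 → q3) → (¬q3 ∧ (q3 ∨ (q6 ↔ q4))))) ∨ (q4 ∨ q5))}.
¬(((q5 ∨ (¬¬q5 ∧ q5)) ∨ ¬((¬q1 → q3) → (¬q3 ∧ (q3 ∨ (q6 ↔ q4))))) ∨ (q4 ∨ q5)): α-rule — add ¬((q5 ∨ (¬¬q5 ∧ q5)) ∨ ¬((¬q1 → q3) → (¬q3 ∧ (q3 ∨ (q6 ↔ q4))))), ¬(q4 ∨ q5).
¬((q5 ∨ (¬¬q5 ∧ q5)) ∨ ¬((¬q1 → q3) → (¬q3 ∧ (q3 ∨ (q6 ↔ q4))))): α-rule — add ¬(q5 ∨ (¬¬q5 ∧ q5)), ¬¬((¬q1 → q3) → (¬q3 ∧ (q3 ∨ (q6 ↔ q4)))).
¬(q4 ∨ q5): α-rule — add ¬q4, ¬q5.
¬(q5 ∨ (¬¬q5 ∧ q5)): α-rule — add ¬q5, ¬(¬¬q5 ∧ q5).
¬¬((¬q1 → q3) → (¬q3 ∧ (q3 ∨ (q6 ↔ q4)))): β-rule — branch into ¬(¬q1 → q3)  //  (¬q3 ∧ (q3 ∨ (q6 ↔ q4))).
  branch 1 (add ¬(¬q1 → q3)):
    ¬(¬q1 → q3): α-rule — add ¬q1, ¬q3.
    ¬(¬¬q5 ∧ q5): β-rule — branch into ¬¬¬q5  //  ¬q5.
      branch 1.1 (add ¬¬¬q5):
        ¬¬¬q5: drop double negation, giving ¬q5.
        ○ open, literals {q1=false, q3=false, q4=false, q5=false}.
      branch 1.2 (add ¬q5):
        ○ open, literals {q1=false, q3=false, q4=false, q5=false}.
  branch 2 (add (¬q3 ∧ (q3 ∨ (q6 ↔ q4)))):
    (¬q3 ∧ (q3 ∨ (q6 ↔ q4))): α-rule — add ¬q3, (q3 ∨ (q6 ↔ q4)).
    ¬(¬¬q5 ∧ q5): β-rule — branch into ¬¬¬q5  //  ¬q5.
      branch 2.1 (add ¬¬¬q5):
        ¬¬¬q5: drop double negation, giving ¬q5.
        (q3 ∨ (q6 ↔ q4)): β-rule — branch into q3  //  (q6 ↔ q4).
          branch 2.1.1 (add q3):
            × closes — contains both q3 and ¬q3.
          branch 2.1.2 (add (q6 ↔ q4)):
            (q6 ↔ q4): β-rule — branch into q6, q4  //  ¬q6, ¬q4.
              branch 2.1.2.1 (add q6, q4):
                × closes — contains both q4 and ¬q4.
              branch 2.1.2.2 (add ¬q6, ¬q4):
                ○ open, literals {q3=false, q4=false, q5=false, q6=false}.
      branch 2.2 (add ¬q5):
        (q3 ∨ (q6 ↔ q4)): β-rule — branch into q3  //  (q6 ↔ q4).
          branch 2.2.1 (add q3):
            × closes — contains both q3 and ¬q3.
          branch 2.2.2 (add (q6 ↔ q4)):
            (q6 ↔ q4): β-rule — branch into q6, q4  //  ¬q6, ¬q4.
              branch 2.2.2.1 (add q6, q4):
                × closes — contains both q4 and ¬q4.
              branch 2.2.2.2 (add ¬q6, ¬q4):
                ○ open, literals {q3=false, q4=false, q5=false, q6=false}.
4 branches closed, 4 open.
An open branch gives a countermodel: q1=false, q3=false, q4=false, q5=false (unmentioned atoms arbitrary); under it the original formula is false.

Not valid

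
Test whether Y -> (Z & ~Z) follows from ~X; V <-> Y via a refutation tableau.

Initial set: {~X; (V <-> Y); ~(Y -> (Z & ~Z))}.
~(Y -> (Z & ~Z)): α-rule — add Y, ~(Z & ~Z).
(V <-> Y): β-rule — branch into V, Y  //  ~V, ~Y.
  branch 1 (add V, Y):
    ~(Z & ~Z): β-rule — branch into ~Z  //  ~~Z.
      branch 1.1 (add ~Z):
        ○ open, literals {V=T, X=F, Y=T, Z=F}.
      branch 1.2 (add ~~Z):
        ○ open, literals {V=T, X=F, Y=T, Z=T}.
  branch 2 (add ~V, ~Y):
    × closes — contains both Y and ~Y.
1 branch closed, 2 open.
An open branch gives a countermodel: V=T, X=F, Y=T, Z=F (unmentioned atoms arbitrary); the premises hold there but the conclusion fails.

No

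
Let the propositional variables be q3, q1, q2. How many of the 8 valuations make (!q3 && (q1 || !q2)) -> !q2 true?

Initial set: {((!q3 && (q1 || !q2)) -> !q2)}.
((!q3 && (q1 || !q2)) -> !q2): β-rule — branch into !(!q3 && (q1 || !q2))  //  !q2.
  branch 1 (add !(!q3 && (q1 || !q2))):
    !(!q3 && (q1 || !q2)): β-rule — branch into !!q3  //  !(q1 || !q2).
      branch 1.1 (add !!q3):
        ○ open, literals {q3=1}.
      branch 1.2 (add !(q1 || !q2)):
        !(q1 || !q2): α-rule — add !q1, !!q2.
        ○ open, literals {q1=0, q2=1}.
  branch 2 (add !q2):
    ○ open, literals {q2=0}.
0 branches closed, 3 open.
Each open branch fixes some atoms; the unmentioned ones are free. Counting distinct full assignments: branch {q3=1} (q1, q2) contributes 4 new; branch {q1=0, q2=1} (q3) contributes 1 new; branch {q2=0} (q3, q1) contributes 2 new. Total: 7.

7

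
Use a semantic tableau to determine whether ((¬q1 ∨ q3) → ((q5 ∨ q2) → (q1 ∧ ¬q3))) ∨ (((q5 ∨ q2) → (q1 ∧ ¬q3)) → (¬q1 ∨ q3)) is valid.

Valid

Assume the negation and expand:
Initial set: {¬(((¬q1 ∨ q3) → ((q5 ∨ q2) → (q1 ∧ ¬q3))) ∨ (((q5 ∨ q2) → (q1 ∧ ¬q3)) → (¬q1 ∨ q3)))}.
¬(((¬q1 ∨ q3) → ((q5 ∨ q2) → (q1 ∧ ¬q3))) ∨ (((q5 ∨ q2) → (q1 ∧ ¬q3)) → (¬q1 ∨ q3))): α-rule — add ¬((¬q1 ∨ q3) → ((q5 ∨ q2) → (q1 ∧ ¬q3))), ¬(((q5 ∨ q2) → (q1 ∧ ¬q3)) → (¬q1 ∨ q3)).
¬((¬q1 ∨ q3) → ((q5 ∨ q2) → (q1 ∧ ¬q3))): α-rule — add (¬q1 ∨ q3), ¬((q5 ∨ q2) → (q1 ∧ ¬q3)).
¬(((q5 ∨ q2) → (q1 ∧ ¬q3)) → (¬q1 ∨ q3)): α-rule — add ((q5 ∨ q2) → (q1 ∧ ¬q3)), ¬(¬q1 ∨ q3).
¬((q5 ∨ q2) → (q1 ∧ ¬q3)): α-rule — add (q5 ∨ q2), ¬(q1 ∧ ¬q3).
¬(¬q1 ∨ q3): α-rule — add ¬¬q1, ¬q3.
(¬q1 ∨ q3): β-rule — branch into ¬q1  //  q3.
  branch 1 (add ¬q1):
    × closes — contains both q1 and ¬q1.
  branch 2 (add q3):
    × closes — contains both q3 and ¬q3.
All 2 branches close.
Every branch closed, so the negation is unsatisfiable and the formula is valid.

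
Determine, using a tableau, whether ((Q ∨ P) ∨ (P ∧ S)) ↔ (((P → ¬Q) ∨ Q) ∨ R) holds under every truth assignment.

Not valid

Assume the negation and expand:
Initial set: {¬(((Q ∨ P) ∨ (P ∧ S)) ↔ (((P → ¬Q) ∨ Q) ∨ R))}.
¬(((Q ∨ P) ∨ (P ∧ S)) ↔ (((P → ¬Q) ∨ Q) ∨ R)): β-rule — branch into ((Q ∨ P) ∨ (P ∧ S)), ¬(((P → ¬Q) ∨ Q) ∨ R)  //  ¬((Q ∨ P) ∨ (P ∧ S)), (((P → ¬Q) ∨ Q) ∨ R).
  branch 1 (add ((Q ∨ P) ∨ (P ∧ S)), ¬(((P → ¬Q) ∨ Q) ∨ R)):
    ¬(((P → ¬Q) ∨ Q) ∨ R): α-rule — add ¬((P → ¬Q) ∨ Q), ¬R.
    ¬((P → ¬Q) ∨ Q): α-rule — add ¬(P → ¬Q), ¬Q.
    ¬(P → ¬Q): α-rule — add P, ¬¬Q.
    × closes — contains both Q and ¬Q.
  branch 2 (add ¬((Q ∨ P) ∨ (P ∧ S)), (((P → ¬Q) ∨ Q) ∨ R)):
    ¬((Q ∨ P) ∨ (P ∧ S)): α-rule — add ¬(Q ∨ P), ¬(P ∧ S).
    ¬(Q ∨ P): α-rule — add ¬Q, ¬P.
    (((P → ¬Q) ∨ Q) ∨ R): β-rule — branch into ((P → ¬Q) ∨ Q)  //  R.
      branch 2.1 (add ((P → ¬Q) ∨ Q)):
        ¬(P ∧ S): β-rule — branch into ¬P  //  ¬S.
          branch 2.1.1 (add ¬P):
            ((P → ¬Q) ∨ Q): β-rule — branch into (P → ¬Q)  //  Q.
              branch 2.1.1.1 (add (P → ¬Q)):
                (P → ¬Q): β-rule — branch into ¬P  //  ¬Q.
                  branch 2.1.1.1.1 (add ¬P):
                    ○ open, literals {P=F, Q=F}.
                  branch 2.1.1.1.2 (add ¬Q):
                    ○ open, literals {P=F, Q=F}.
              branch 2.1.1.2 (add Q):
                × closes — contains both Q and ¬Q.
          branch 2.1.2 (add ¬S):
            ((P → ¬Q) ∨ Q): β-rule — branch into (P → ¬Q)  //  Q.
              branch 2.1.2.1 (add (P → ¬Q)):
                (P → ¬Q): β-rule — branch into ¬P  //  ¬Q.
                  branch 2.1.2.1.1 (add ¬P):
                    ○ open, literals {P=F, Q=F, S=F}.
                  branch 2.1.2.1.2 (add ¬Q):
                    ○ open, literals {P=F, Q=F, S=F}.
              branch 2.1.2.2 (add Q):
                × closes — contains both Q and ¬Q.
      branch 2.2 (add R):
        ¬(P ∧ S): β-rule — branch into ¬P  //  ¬S.
          branch 2.2.1 (add ¬P):
            ○ open, literals {P=F, Q=F, R=T}.
          branch 2.2.2 (add ¬S):
            ○ open, literals {P=F, Q=F, R=T, S=F}.
3 branches closed, 6 open.
An open branch gives a countermodel: P=F, Q=F (unmentioned atoms arbitrary); under it the original formula is false.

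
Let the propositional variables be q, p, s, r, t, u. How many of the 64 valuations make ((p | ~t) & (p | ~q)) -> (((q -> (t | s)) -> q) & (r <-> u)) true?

32

Initial set: {(((p | ~t) & (p | ~q)) -> (((q -> (t | s)) -> q) & (r <-> u)))}.
(((p | ~t) & (p | ~q)) -> (((q -> (t | s)) -> q) & (r <-> u))): β-rule — branch into ~((p | ~t) & (p | ~q))  //  (((q -> (t | s)) -> q) & (r <-> u)).
  branch 1 (add ~((p | ~t) & (p | ~q))):
    ~((p | ~t) & (p | ~q)): β-rule — branch into ~(p | ~t)  //  ~(p | ~q).
      branch 1.1 (add ~(p | ~t)):
        ~(p | ~t): α-rule — add ~p, ~~t.
        ○ open, literals {p=0, t=1}.
      branch 1.2 (add ~(p | ~q)):
        ~(p | ~q): α-rule — add ~p, ~~q.
        ○ open, literals {p=0, q=1}.
  branch 2 (add (((q -> (t | s)) -> q) & (r <-> u))):
    (((q -> (t | s)) -> q) & (r <-> u)): α-rule — add ((q -> (t | s)) -> q), (r <-> u).
    ((q -> (t | s)) -> q): β-rule — branch into ~(q -> (t | s))  //  q.
      branch 2.1 (add ~(q -> (t | s))):
        ~(q -> (t | s)): α-rule — add q, ~(t | s).
        ~(t | s): α-rule — add ~t, ~s.
        (r <-> u): β-rule — branch into r, u  //  ~r, ~u.
          branch 2.1.1 (add r, u):
            ○ open, literals {q=1, r=1, s=0, t=0, u=1}.
          branch 2.1.2 (add ~r, ~u):
            ○ open, literals {q=1, r=0, s=0, t=0, u=0}.
      branch 2.2 (add q):
        (r <-> u): β-rule — branch into r, u  //  ~r, ~u.
          branch 2.2.1 (add r, u):
            ○ open, literals {q=1, r=1, u=1}.
          branch 2.2.2 (add ~r, ~u):
            ○ open, literals {q=1, r=0, u=0}.
0 branches closed, 6 open.
Each open branch fixes some atoms; the unmentioned ones are free. Counting distinct full assignments: branch {p=0, t=1} (q, s, r, u) contributes 16 new; branch {p=0, q=1} (s, r, t, u) contributes 8 new; branch {q=1, r=1, s=0, t=0, u=1} (p) contributes 1 new; branch {q=1, r=0, s=0, t=0, u=0} (p) contributes 1 new; branch {q=1, r=1, u=1} (p, s, t) contributes 3 new; branch {q=1, r=0, u=0} (p, s, t) contributes 3 new. Total: 32.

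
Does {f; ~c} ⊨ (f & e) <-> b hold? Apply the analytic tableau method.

Initial set: {f; ~c; ~((f & e) <-> b)}.
~((f & e) <-> b): β-rule — branch into (f & e), ~b  //  ~(f & e), b.
  branch 1 (add (f & e), ~b):
    (f & e): α-rule — add f, e.
    ○ open, literals {b=0, c=0, e=1, f=1}.
  branch 2 (add ~(f & e), b):
    ~(f & e): β-rule — branch into ~f  //  ~e.
      branch 2.1 (add ~f):
        × closes — contains both f and ~f.
      branch 2.2 (add ~e):
        ○ open, literals {b=1, c=0, e=0, f=1}.
1 branch closed, 2 open.
An open branch gives a countermodel: b=0, c=0, e=1, f=1 (unmentioned atoms arbitrary); the premises hold there but the conclusion fails.

No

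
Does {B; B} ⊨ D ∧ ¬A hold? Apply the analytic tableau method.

Initial set: {T B; T B; F (D ∧ ¬A)}.
F (D ∧ ¬A): β-rule — branch into F D  //  F ¬A.
  branch 1 (add F D):
    ○ open, literals {B=true, D=false}.
  branch 2 (add F ¬A):
    ○ open, literals {A=true, B=true}.
0 branches closed, 2 open.
An open branch gives a countermodel: B=true, D=false (unmentioned atoms arbitrary); the premises hold there but the conclusion fails.

No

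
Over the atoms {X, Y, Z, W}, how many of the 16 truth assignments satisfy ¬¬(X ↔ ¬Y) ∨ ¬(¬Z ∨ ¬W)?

Initial set: {T (¬¬(X ↔ ¬Y) ∨ ¬(¬Z ∨ ¬W))}.
T (¬¬(X ↔ ¬Y) ∨ ¬(¬Z ∨ ¬W)): β-rule — branch into T ¬¬(X ↔ ¬Y)  //  T ¬(¬Z ∨ ¬W).
  branch 1 (add T ¬¬(X ↔ ¬Y)):
    T ¬¬(X ↔ ¬Y): drop double negation, giving T (X ↔ ¬Y).
    T (X ↔ ¬Y): β-rule — branch into T X, T ¬Y  //  F X, F ¬Y.
      branch 1.1 (add T X, T ¬Y):
        ○ open, literals {X=1, Y=0}.
      branch 1.2 (add F X, F ¬Y):
        ○ open, literals {X=0, Y=1}.
  branch 2 (add T ¬(¬Z ∨ ¬W)):
    T ¬(¬Z ∨ ¬W): α-rule — add F ¬Z, F ¬W.
    ○ open, literals {W=1, Z=1}.
0 branches closed, 3 open.
Each open branch fixes some atoms; the unmentioned ones are free. Counting distinct full assignments: branch {X=1, Y=0} (Z, W) contributes 4 new; branch {X=0, Y=1} (Z, W) contributes 4 new; branch {W=1, Z=1} (X, Y) contributes 2 new. Total: 10.

10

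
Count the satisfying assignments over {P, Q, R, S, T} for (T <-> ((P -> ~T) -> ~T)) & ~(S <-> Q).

Initial set: {((T <-> ((P -> ~T) -> ~T)) & ~(S <-> Q))}.
((T <-> ((P -> ~T) -> ~T)) & ~(S <-> Q)): α-rule — add (T <-> ((P -> ~T) -> ~T)), ~(S <-> Q).
(T <-> ((P -> ~T) -> ~T)): β-rule — branch into T, ((P -> ~T) -> ~T)  //  ~T, ~((P -> ~T) -> ~T).
  branch 1 (add T, ((P -> ~T) -> ~T)):
    ~(S <-> Q): β-rule — branch into S, ~Q  //  ~S, Q.
      branch 1.1 (add S, ~Q):
        ((P -> ~T) -> ~T): β-rule — branch into ~(P -> ~T)  //  ~T.
          branch 1.1.1 (add ~(P -> ~T)):
            ~(P -> ~T): α-rule — add P, ~~T.
            ○ open, literals {P=true, Q=false, S=true, T=true}.
          branch 1.1.2 (add ~T):
            × closes — contains both T and ~T.
      branch 1.2 (add ~S, Q):
        ((P -> ~T) -> ~T): β-rule — branch into ~(P -> ~T)  //  ~T.
          branch 1.2.1 (add ~(P -> ~T)):
            ~(P -> ~T): α-rule — add P, ~~T.
            ○ open, literals {P=true, Q=true, S=false, T=true}.
          branch 1.2.2 (add ~T):
            × closes — contains both T and ~T.
  branch 2 (add ~T, ~((P -> ~T) -> ~T)):
    ~((P -> ~T) -> ~T): α-rule — add (P -> ~T), ~~T.
    × closes — contains both T and ~T.
3 branches closed, 2 open.
Each open branch fixes some atoms; the unmentioned ones are free. Counting distinct full assignments: branch {P=true, Q=false, S=true, T=true} (R) contributes 2 new; branch {P=true, Q=true, S=false, T=true} (R) contributes 2 new. Total: 4.

4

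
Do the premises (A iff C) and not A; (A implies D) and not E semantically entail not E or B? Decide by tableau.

Yes

Initial set: {T ((A iff C) and not A); T ((A implies D) and not E); F (not E or B)}.
T ((A iff C) and not A): α-rule — add T (A iff C), T not A.
T ((A implies D) and not E): α-rule — add T (A implies D), T not E.
F (not E or B): α-rule — add F not E, F B.
× closes — contains both E and not E.
All 1 branch closes.
Every branch closed, so the premises entail the conclusion.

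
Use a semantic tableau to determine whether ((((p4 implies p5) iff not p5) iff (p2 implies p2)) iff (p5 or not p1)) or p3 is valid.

Assume the negation and expand:
Initial set: {not (((((p4 implies p5) iff not p5) iff (p2 implies p2)) iff (p5 or not p1)) or p3)}.
not (((((p4 implies p5) iff not p5) iff (p2 implies p2)) iff (p5 or not p1)) or p3): α-rule — add not ((((p4 implies p5) iff not p5) iff (p2 implies p2)) iff (p5 or not p1)), not p3.
not ((((p4 implies p5) iff not p5) iff (p2 implies p2)) iff (p5 or not p1)): β-rule — branch into (((p4 implies p5) iff not p5) iff (p2 implies p2)), not (p5 or not p1)  //  not (((p4 implies p5) iff not p5) iff (p2 implies p2)), (p5 or not p1).
  branch 1 (add (((p4 implies p5) iff not p5) iff (p2 implies p2)), not (p5 or not p1)):
    not (p5 or not p1): α-rule — add not p5, not not p1.
    (((p4 implies p5) iff not p5) iff (p2 implies p2)): β-rule — branch into ((p4 implies p5) iff not p5), (p2 implies p2)  //  not ((p4 implies p5) iff not p5), not (p2 implies p2).
      branch 1.1 (add ((p4 implies p5) iff not p5), (p2 implies p2)):
        ((p4 implies p5) iff not p5): β-rule — branch into (p4 implies p5), not p5  //  not (p4 implies p5), not not p5.
          branch 1.1.1 (add (p4 implies p5), not p5):
            (p2 implies p2): β-rule — branch into not p2  //  p2.
              branch 1.1.1.1 (add not p2):
                (p4 implies p5): β-rule — branch into not p4  //  p5.
                  branch 1.1.1.1.1 (add not p4):
                    ○ open, literals {p1=1, p2=0, p3=0, p4=0, p5=0}.
                  branch 1.1.1.1.2 (add p5):
                    × closes — contains both p5 and not p5.
              branch 1.1.1.2 (add p2):
                (p4 implies p5): β-rule — branch into not p4  //  p5.
                  branch 1.1.1.2.1 (add not p4):
                    ○ open, literals {p1=1, p2=1, p3=0, p4=0, p5=0}.
                  branch 1.1.1.2.2 (add p5):
                    × closes — contains both p5 and not p5.
          branch 1.1.2 (add not (p4 implies p5), not not p5):
            × closes — contains both p5 and not p5.
      branch 1.2 (add not ((p4 implies p5) iff not p5), not (p2 implies p2)):
        not (p2 implies p2): α-rule — add p2, not p2.
        × closes — contains both p2 and not p2.
  branch 2 (add not (((p4 implies p5) iff not p5) iff (p2 implies p2)), (p5 or not p1)):
    not (((p4 implies p5) iff not p5) iff (p2 implies p2)): β-rule — branch into ((p4 implies p5) iff not p5), not (p2 implies p2)  //  not ((p4 implies p5) iff not p5), (p2 implies p2).
      branch 2.1 (add ((p4 implies p5) iff not p5), not (p2 implies p2)):
        not (p2 implies p2): α-rule — add p2, not p2.
        × closes — contains both p2 and not p2.
      branch 2.2 (add not ((p4 implies p5) iff not p5), (p2 implies p2)):
        (p5 or not p1): β-rule — branch into p5  //  not p1.
          branch 2.2.1 (add p5):
            not ((p4 implies p5) iff not p5): β-rule — branch into (p4 implies p5), not not p5  //  not (p4 implies p5), not p5.
              branch 2.2.1.1 (add (p4 implies p5), not not p5):
                (p2 implies p2): β-rule — branch into not p2  //  p2.
                  branch 2.2.1.1.1 (add not p2):
                    (p4 implies p5): β-rule — branch into not p4  //  p5.
                      branch 2.2.1.1.1.1 (add not p4):
                        ○ open, literals {p2=0, p3=0, p4=0, p5=1}.
                      branch 2.2.1.1.1.2 (add p5):
                        ○ open, literals {p2=0, p3=0, p5=1}.
                  branch 2.2.1.1.2 (add p2):
                    (p4 implies p5): β-rule — branch into not p4  //  p5.
                      branch 2.2.1.1.2.1 (add not p4):
                        ○ open, literals {p2=1, p3=0, p4=0, p5=1}.
                      branch 2.2.1.1.2.2 (add p5):
                        ○ open, literals {p2=1, p3=0, p5=1}.
              branch 2.2.1.2 (add not (p4 implies p5), not p5):
                × closes — contains both p5 and not p5.
          branch 2.2.2 (add not p1):
            not ((p4 implies p5) iff not p5): β-rule — branch into (p4 implies p5), not not p5  //  not (p4 implies p5), not p5.
              branch 2.2.2.1 (add (p4 implies p5), not not p5):
                (p2 implies p2): β-rule — branch into not p2  //  p2.
                  branch 2.2.2.1.1 (add not p2):
                    (p4 implies p5): β-rule — branch into not p4  //  p5.
                      branch 2.2.2.1.1.1 (add not p4):
                        ○ open, literals {p1=0, p2=0, p3=0, p4=0, p5=1}.
                      branch 2.2.2.1.1.2 (add p5):
                        ○ open, literals {p1=0, p2=0, p3=0, p5=1}.
                  branch 2.2.2.1.2 (add p2):
                    (p4 implies p5): β-rule — branch into not p4  //  p5.
                      branch 2.2.2.1.2.1 (add not p4):
                        ○ open, literals {p1=0, p2=1, p3=0, p4=0, p5=1}.
                      branch 2.2.2.1.2.2 (add p5):
                        ○ open, literals {p1=0, p2=1, p3=0, p5=1}.
              branch 2.2.2.2 (add not (p4 implies p5), not p5):
                not (p4 implies p5): α-rule — add p4, not p5.
                (p2 implies p2): β-rule — branch into not p2  //  p2.
                  branch 2.2.2.2.1 (add not p2):
                    ○ open, literals {p1=0, p2=0, p3=0, p4=1, p5=0}.
                  branch 2.2.2.2.2 (add p2):
                    ○ open, literals {p1=0, p2=1, p3=0, p4=1, p5=0}.
6 branches closed, 12 open.
An open branch gives a countermodel: p1=1, p2=0, p3=0, p4=0, p5=0 (unmentioned atoms arbitrary); under it the original formula is false.

Not valid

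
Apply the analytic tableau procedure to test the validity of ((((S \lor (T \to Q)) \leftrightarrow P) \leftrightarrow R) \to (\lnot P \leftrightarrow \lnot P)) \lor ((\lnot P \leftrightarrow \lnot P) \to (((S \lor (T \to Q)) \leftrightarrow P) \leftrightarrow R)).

Valid

Assume the negation and expand:
Initial set: {\lnot (((((S \lor (T \to Q)) \leftrightarrow P) \leftrightarrow R) \to (\lnot P \leftrightarrow \lnot P)) \lor ((\lnot P \leftrightarrow \lnot P) \to (((S \lor (T \to Q)) \leftrightarrow P) \leftrightarrow R)))}.
\lnot (((((S \lor (T \to Q)) \leftrightarrow P) \leftrightarrow R) \to (\lnot P \leftrightarrow \lnot P)) \lor ((\lnot P \leftrightarrow \lnot P) \to (((S \lor (T \to Q)) \leftrightarrow P) \leftrightarrow R))): α-rule — add \lnot ((((S \lor (T \to Q)) \leftrightarrow P) \leftrightarrow R) \to (\lnot P \leftrightarrow \lnot P)), \lnot ((\lnot P \leftrightarrow \lnot P) \to (((S \lor (T \to Q)) \leftrightarrow P) \leftrightarrow R)).
\lnot ((((S \lor (T \to Q)) \leftrightarrow P) \leftrightarrow R) \to (\lnot P \leftrightarrow \lnot P)): α-rule — add (((S \lor (T \to Q)) \leftrightarrow P) \leftrightarrow R), \lnot (\lnot P \leftrightarrow \lnot P).
\lnot ((\lnot P \leftrightarrow \lnot P) \to (((S \lor (T \to Q)) \leftrightarrow P) \leftrightarrow R)): α-rule — add (\lnot P \leftrightarrow \lnot P), \lnot (((S \lor (T \to Q)) \leftrightarrow P) \leftrightarrow R).
(((S \lor (T \to Q)) \leftrightarrow P) \leftrightarrow R): β-rule — branch into ((S \lor (T \to Q)) \leftrightarrow P), R  //  \lnot ((S \lor (T \to Q)) \leftrightarrow P), \lnot R.
  branch 1 (add ((S \lor (T \to Q)) \leftrightarrow P), R):
    \lnot (\lnot P \leftrightarrow \lnot P): β-rule — branch into \lnot P, \lnot \lnot P  //  \lnot \lnot P, \lnot P.
      branch 1.1 (add \lnot P, \lnot \lnot P):
        × closes — contains both P and \lnot P.
      branch 1.2 (add \lnot \lnot P, \lnot P):
        × closes — contains both P and \lnot P.
  branch 2 (add \lnot ((S \lor (T \to Q)) \leftrightarrow P), \lnot R):
    \lnot (\lnot P \leftrightarrow \lnot P): β-rule — branch into \lnot P, \lnot \lnot P  //  \lnot \lnot P, \lnot P.
      branch 2.1 (add \lnot P, \lnot \lnot P):
        × closes — contains both P and \lnot P.
      branch 2.2 (add \lnot \lnot P, \lnot P):
        × closes — contains both P and \lnot P.
All 4 branches close.
Every branch closed, so the negation is unsatisfiable and the formula is valid.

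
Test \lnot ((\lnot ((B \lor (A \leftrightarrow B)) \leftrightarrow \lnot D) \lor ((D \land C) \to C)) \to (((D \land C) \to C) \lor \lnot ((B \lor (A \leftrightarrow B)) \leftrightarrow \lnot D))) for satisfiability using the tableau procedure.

Unsatisfiable

Initial set: {\lnot ((\lnot ((B \lor (A \leftrightarrow B)) \leftrightarrow \lnot D) \lor ((D \land C) \to C)) \to (((D \land C) \to C) \lor \lnot ((B \lor (A \leftrightarrow B)) \leftrightarrow \lnot D)))}.
\lnot ((\lnot ((B \lor (A \leftrightarrow B)) \leftrightarrow \lnot D) \lor ((D \land C) \to C)) \to (((D \land C) \to C) \lor \lnot ((B \lor (A \leftrightarrow B)) \leftrightarrow \lnot D))): α-rule — add (\lnot ((B \lor (A \leftrightarrow B)) \leftrightarrow \lnot D) \lor ((D \land C) \to C)), \lnot (((D \land C) \to C) \lor \lnot ((B \lor (A \leftrightarrow B)) \leftrightarrow \lnot D)).
\lnot (((D \land C) \to C) \lor \lnot ((B \lor (A \leftrightarrow B)) \leftrightarrow \lnot D)): α-rule — add \lnot ((D \land C) \to C), \lnot \lnot ((B \lor (A \leftrightarrow B)) \leftrightarrow \lnot D).
\lnot ((D \land C) \to C): α-rule — add (D \land C), \lnot C.
(D \land C): α-rule — add D, C.
× closes — contains both C and \lnot C.
All 1 branch closes.
Every branch closed; the formula is unsatisfiable.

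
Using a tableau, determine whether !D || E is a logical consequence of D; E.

Yes

Initial set: {D; E; !(!D || E)}.
!(!D || E): α-rule — add !!D, !E.
× closes — contains both E and !E.
All 1 branch closes.
Every branch closed, so the premises entail the conclusion.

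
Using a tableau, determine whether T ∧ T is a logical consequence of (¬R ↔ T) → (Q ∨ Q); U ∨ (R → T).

No

Initial set: {((¬R ↔ T) → (Q ∨ Q)); (U ∨ (R → T)); ¬(T ∧ T)}.
((¬R ↔ T) → (Q ∨ Q)): β-rule — branch into ¬(¬R ↔ T)  //  (Q ∨ Q).
  branch 1 (add ¬(¬R ↔ T)):
    (U ∨ (R → T)): β-rule — branch into U  //  (R → T).
      branch 1.1 (add U):
        ¬(T ∧ T): β-rule — branch into ¬T  //  ¬T.
          branch 1.1.1 (add ¬T):
            ¬(¬R ↔ T): β-rule — branch into ¬R, ¬T  //  ¬¬R, T.
              branch 1.1.1.1 (add ¬R, ¬T):
                ○ open, literals {R=F, T=F, U=T}.
              branch 1.1.1.2 (add ¬¬R, T):
                × closes — contains both T and ¬T.
          branch 1.1.2 (add ¬T):
            ¬(¬R ↔ T): β-rule — branch into ¬R, ¬T  //  ¬¬R, T.
              branch 1.1.2.1 (add ¬R, ¬T):
                ○ open, literals {R=F, T=F, U=T}.
              branch 1.1.2.2 (add ¬¬R, T):
                × closes — contains both T and ¬T.
      branch 1.2 (add (R → T)):
        ¬(T ∧ T): β-rule — branch into ¬T  //  ¬T.
          branch 1.2.1 (add ¬T):
            ¬(¬R ↔ T): β-rule — branch into ¬R, ¬T  //  ¬¬R, T.
              branch 1.2.1.1 (add ¬R, ¬T):
                (R → T): β-rule — branch into ¬R  //  T.
                  branch 1.2.1.1.1 (add ¬R):
                    ○ open, literals {R=F, T=F}.
                  branch 1.2.1.1.2 (add T):
                    × closes — contains both T and ¬T.
              branch 1.2.1.2 (add ¬¬R, T):
                × closes — contains both T and ¬T.
          branch 1.2.2 (add ¬T):
            ¬(¬R ↔ T): β-rule — branch into ¬R, ¬T  //  ¬¬R, T.
              branch 1.2.2.1 (add ¬R, ¬T):
                (R → T): β-rule — branch into ¬R  //  T.
                  branch 1.2.2.1.1 (add ¬R):
                    ○ open, literals {R=F, T=F}.
                  branch 1.2.2.1.2 (add T):
                    × closes — contains both T and ¬T.
              branch 1.2.2.2 (add ¬¬R, T):
                × closes — contains both T and ¬T.
  branch 2 (add (Q ∨ Q)):
    (U ∨ (R → T)): β-rule — branch into U  //  (R → T).
      branch 2.1 (add U):
        ¬(T ∧ T): β-rule — branch into ¬T  //  ¬T.
          branch 2.1.1 (add ¬T):
            (Q ∨ Q): β-rule — branch into Q  //  Q.
              branch 2.1.1.1 (add Q):
                ○ open, literals {Q=T, T=F, U=T}.
              branch 2.1.1.2 (add Q):
                ○ open, literals {Q=T, T=F, U=T}.
          branch 2.1.2 (add ¬T):
            (Q ∨ Q): β-rule — branch into Q  //  Q.
              branch 2.1.2.1 (add Q):
                ○ open, literals {Q=T, T=F, U=T}.
              branch 2.1.2.2 (add Q):
                ○ open, literals {Q=T, T=F, U=T}.
      branch 2.2 (add (R → T)):
        ¬(T ∧ T): β-rule — branch into ¬T  //  ¬T.
          branch 2.2.1 (add ¬T):
            (Q ∨ Q): β-rule — branch into Q  //  Q.
              branch 2.2.1.1 (add Q):
                (R → T): β-rule — branch into ¬R  //  T.
                  branch 2.2.1.1.1 (add ¬R):
                    ○ open, literals {Q=T, R=F, T=F}.
                  branch 2.2.1.1.2 (add T):
                    × closes — contains both T and ¬T.
              branch 2.2.1.2 (add Q):
                (R → T): β-rule — branch into ¬R  //  T.
                  branch 2.2.1.2.1 (add ¬R):
                    ○ open, literals {Q=T, R=F, T=F}.
                  branch 2.2.1.2.2 (add T):
                    × closes — contains both T and ¬T.
          branch 2.2.2 (add ¬T):
            (Q ∨ Q): β-rule — branch into Q  //  Q.
              branch 2.2.2.1 (add Q):
                (R → T): β-rule — branch into ¬R  //  T.
                  branch 2.2.2.1.1 (add ¬R):
                    ○ open, literals {Q=T, R=F, T=F}.
                  branch 2.2.2.1.2 (add T):
                    × closes — contains both T and ¬T.
              branch 2.2.2.2 (add Q):
                (R → T): β-rule — branch into ¬R  //  T.
                  branch 2.2.2.2.1 (add ¬R):
                    ○ open, literals {Q=T, R=F, T=F}.
                  branch 2.2.2.2.2 (add T):
                    × closes — contains both T and ¬T.
10 branches closed, 12 open.
An open branch gives a countermodel: R=F, T=F, U=T (unmentioned atoms arbitrary); the premises hold there but the conclusion fails.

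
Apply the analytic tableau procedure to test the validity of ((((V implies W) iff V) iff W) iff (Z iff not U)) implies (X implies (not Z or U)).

Assume the negation and expand:
Initial set: {not (((((V implies W) iff V) iff W) iff (Z iff not U)) implies (X implies (not Z or U)))}.
not (((((V implies W) iff V) iff W) iff (Z iff not U)) implies (X implies (not Z or U))): α-rule — add ((((V implies W) iff V) iff W) iff (Z iff not U)), not (X implies (not Z or U)).
not (X implies (not Z or U)): α-rule — add X, not (not Z or U).
not (not Z or U): α-rule — add not not Z, not U.
((((V implies W) iff V) iff W) iff (Z iff not U)): β-rule — branch into (((V implies W) iff V) iff W), (Z iff not U)  //  not (((V implies W) iff V) iff W), not (Z iff not U).
  branch 1 (add (((V implies W) iff V) iff W), (Z iff not U)):
    (((V implies W) iff V) iff W): β-rule — branch into ((V implies W) iff V), W  //  not ((V implies W) iff V), not W.
      branch 1.1 (add ((V implies W) iff V), W):
        (Z iff not U): β-rule — branch into Z, not U  //  not Z, not not U.
          branch 1.1.1 (add Z, not U):
            ((V implies W) iff V): β-rule — branch into (V implies W), V  //  not (V implies W), not V.
              branch 1.1.1.1 (add (V implies W), V):
                (V implies W): β-rule — branch into not V  //  W.
                  branch 1.1.1.1.1 (add not V):
                    × closes — contains both V and not V.
                  branch 1.1.1.1.2 (add W):
                    ○ open, literals {U=false, V=true, W=true, X=true, Z=true}.
              branch 1.1.1.2 (add not (V implies W), not V):
                not (V implies W): α-rule — add V, not W.
                × closes — contains both V and not V.
          branch 1.1.2 (add not Z, not not U):
            × closes — contains both Z and not Z.
      branch 1.2 (add not ((V implies W) iff V), not W):
        (Z iff not U): β-rule — branch into Z, not U  //  not Z, not not U.
          branch 1.2.1 (add Z, not U):
            not ((V implies W) iff V): β-rule — branch into (V implies W), not V  //  not (V implies W), V.
              branch 1.2.1.1 (add (V implies W), not V):
                (V implies W): β-rule — branch into not V  //  W.
                  branch 1.2.1.1.1 (add not V):
                    ○ open, literals {U=false, V=false, W=false, X=true, Z=true}.
                  branch 1.2.1.1.2 (add W):
                    × closes — contains both W and not W.
              branch 1.2.1.2 (add not (V implies W), V):
                not (V implies W): α-rule — add V, not W.
                ○ open, literals {U=false, V=true, W=false, X=true, Z=true}.
          branch 1.2.2 (add not Z, not not U):
            × closes — contains both Z and not Z.
  branch 2 (add not (((V implies W) iff V) iff W), not (Z iff not U)):
    not (((V implies W) iff V) iff W): β-rule — branch into ((V implies W) iff V), not W  //  not ((V implies W) iff V), W.
      branch 2.1 (add ((V implies W) iff V), not W):
        not (Z iff not U): β-rule — branch into Z, not not U  //  not Z, not U.
          branch 2.1.1 (add Z, not not U):
            × closes — contains both U and not U.
          branch 2.1.2 (add not Z, not U):
            × closes — contains both Z and not Z.
      branch 2.2 (add not ((V implies W) iff V), W):
        not (Z iff not U): β-rule — branch into Z, not not U  //  not Z, not U.
          branch 2.2.1 (add Z, not not U):
            × closes — contains both U and not U.
          branch 2.2.2 (add not Z, not U):
            × closes — contains both Z and not Z.
9 branches closed, 3 open.
An open branch gives a countermodel: U=false, V=true, W=true, X=true, Z=true (unmentioned atoms arbitrary); under it the original formula is false.

Not valid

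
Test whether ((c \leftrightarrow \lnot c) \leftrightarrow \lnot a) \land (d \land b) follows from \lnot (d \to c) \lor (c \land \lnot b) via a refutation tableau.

Initial set: {(\lnot (d \to c) \lor (c \land \lnot b)); \lnot (((c \leftrightarrow \lnot c) \leftrightarrow \lnot a) \land (d \land b))}.
(\lnot (d \to c) \lor (c \land \lnot b)): β-rule — branch into \lnot (d \to c)  //  (c \land \lnot b).
  branch 1 (add \lnot (d \to c)):
    \lnot (d \to c): α-rule — add d, \lnot c.
    \lnot (((c \leftrightarrow \lnot c) \leftrightarrow \lnot a) \land (d \land b)): β-rule — branch into \lnot ((c \leftrightarrow \lnot c) \leftrightarrow \lnot a)  //  \lnot (d \land b).
      branch 1.1 (add \lnot ((c \leftrightarrow \lnot c) \leftrightarrow \lnot a)):
        \lnot ((c \leftrightarrow \lnot c) \leftrightarrow \lnot a): β-rule — branch into (c \leftrightarrow \lnot c), \lnot \lnot a  //  \lnot (c \leftrightarrow \lnot c), \lnot a.
          branch 1.1.1 (add (c \leftrightarrow \lnot c), \lnot \lnot a):
            (c \leftrightarrow \lnot c): β-rule — branch into c, \lnot c  //  \lnot c, \lnot \lnot c.
              branch 1.1.1.1 (add c, \lnot c):
                × closes — contains both c and \lnot c.
              branch 1.1.1.2 (add \lnot c, \lnot \lnot c):
                × closes — contains both c and \lnot c.
          branch 1.1.2 (add \lnot (c \leftrightarrow \lnot c), \lnot a):
            \lnot (c \leftrightarrow \lnot c): β-rule — branch into c, \lnot \lnot c  //  \lnot c, \lnot c.
              branch 1.1.2.1 (add c, \lnot \lnot c):
                × closes — contains both c and \lnot c.
              branch 1.1.2.2 (add \lnot c, \lnot c):
                ○ open, literals {a=false, c=false, d=true}.
      branch 1.2 (add \lnot (d \land b)):
        \lnot (d \land b): β-rule — branch into \lnot d  //  \lnot b.
          branch 1.2.1 (add \lnot d):
            × closes — contains both d and \lnot d.
          branch 1.2.2 (add \lnot b):
            ○ open, literals {b=false, c=false, d=true}.
  branch 2 (add (c \land \lnot b)):
    (c \land \lnot b): α-rule — add c, \lnot b.
    \lnot (((c \leftrightarrow \lnot c) \leftrightarrow \lnot a) \land (d \land b)): β-rule — branch into \lnot ((c \leftrightarrow \lnot c) \leftrightarrow \lnot a)  //  \lnot (d \land b).
      branch 2.1 (add \lnot ((c \leftrightarrow \lnot c) \leftrightarrow \lnot a)):
        \lnot ((c \leftrightarrow \lnot c) \leftrightarrow \lnot a): β-rule — branch into (c \leftrightarrow \lnot c), \lnot \lnot a  //  \lnot (c \leftrightarrow \lnot c), \lnot a.
          branch 2.1.1 (add (c \leftrightarrow \lnot c), \lnot \lnot a):
            (c \leftrightarrow \lnot c): β-rule — branch into c, \lnot c  //  \lnot c, \lnot \lnot c.
              branch 2.1.1.1 (add c, \lnot c):
                × closes — contains both c and \lnot c.
              branch 2.1.1.2 (add \lnot c, \lnot \lnot c):
                × closes — contains both c and \lnot c.
          branch 2.1.2 (add \lnot (c \leftrightarrow \lnot c), \lnot a):
            \lnot (c \leftrightarrow \lnot c): β-rule — branch into c, \lnot \lnot c  //  \lnot c, \lnot c.
              branch 2.1.2.1 (add c, \lnot \lnot c):
                ○ open, literals {a=false, b=false, c=true}.
              branch 2.1.2.2 (add \lnot c, \lnot c):
                × closes — contains both c and \lnot c.
      branch 2.2 (add \lnot (d \land b)):
        \lnot (d \land b): β-rule — branch into \lnot d  //  \lnot b.
          branch 2.2.1 (add \lnot d):
            ○ open, literals {b=false, c=true, d=false}.
          branch 2.2.2 (add \lnot b):
            ○ open, literals {b=false, c=true}.
7 branches closed, 5 open.
An open branch gives a countermodel: a=false, c=false, d=true (unmentioned atoms arbitrary); the premises hold there but the conclusion fails.

No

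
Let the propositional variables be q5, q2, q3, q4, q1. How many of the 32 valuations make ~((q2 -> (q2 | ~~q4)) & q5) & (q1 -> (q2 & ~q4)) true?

Initial set: {(~((q2 -> (q2 | ~~q4)) & q5) & (q1 -> (q2 & ~q4)))}.
(~((q2 -> (q2 | ~~q4)) & q5) & (q1 -> (q2 & ~q4))): α-rule — add ~((q2 -> (q2 | ~~q4)) & q5), (q1 -> (q2 & ~q4)).
~((q2 -> (q2 | ~~q4)) & q5): β-rule — branch into ~(q2 -> (q2 | ~~q4))  //  ~q5.
  branch 1 (add ~(q2 -> (q2 | ~~q4))):
    ~(q2 -> (q2 | ~~q4)): α-rule — add q2, ~(q2 | ~~q4).
    ~(q2 | ~~q4): α-rule — add ~q2, ~~~q4.
    × closes — contains both q2 and ~q2.
  branch 2 (add ~q5):
    (q1 -> (q2 & ~q4)): β-rule — branch into ~q1  //  (q2 & ~q4).
      branch 2.1 (add ~q1):
        ○ open, literals {q1=0, q5=0}.
      branch 2.2 (add (q2 & ~q4)):
        (q2 & ~q4): α-rule — add q2, ~q4.
        ○ open, literals {q2=1, q4=0, q5=0}.
1 branch closed, 2 open.
Each open branch fixes some atoms; the unmentioned ones are free. Counting distinct full assignments: branch {q1=0, q5=0} (q2, q3, q4) contributes 8 new; branch {q2=1, q4=0, q5=0} (q3, q1) contributes 2 new. Total: 10.

10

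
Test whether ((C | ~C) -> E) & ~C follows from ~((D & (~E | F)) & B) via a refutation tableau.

No

Initial set: {~((D & (~E | F)) & B); ~(((C | ~C) -> E) & ~C)}.
~((D & (~E | F)) & B): β-rule — branch into ~(D & (~E | F))  //  ~B.
  branch 1 (add ~(D & (~E | F))):
    ~(((C | ~C) -> E) & ~C): β-rule — branch into ~((C | ~C) -> E)  //  ~~C.
      branch 1.1 (add ~((C | ~C) -> E)):
        ~((C | ~C) -> E): α-rule — add (C | ~C), ~E.
        ~(D & (~E | F)): β-rule — branch into ~D  //  ~(~E | F).
          branch 1.1.1 (add ~D):
            (C | ~C): β-rule — branch into C  //  ~C.
              branch 1.1.1.1 (add C):
                ○ open, literals {C=1, D=0, E=0}.
              branch 1.1.1.2 (add ~C):
                ○ open, literals {C=0, D=0, E=0}.
          branch 1.1.2 (add ~(~E | F)):
            ~(~E | F): α-rule — add ~~E, ~F.
            × closes — contains both E and ~E.
      branch 1.2 (add ~~C):
        ~(D & (~E | F)): β-rule — branch into ~D  //  ~(~E | F).
          branch 1.2.1 (add ~D):
            ○ open, literals {C=1, D=0}.
          branch 1.2.2 (add ~(~E | F)):
            ~(~E | F): α-rule — add ~~E, ~F.
            ○ open, literals {C=1, E=1, F=0}.
  branch 2 (add ~B):
    ~(((C | ~C) -> E) & ~C): β-rule — branch into ~((C | ~C) -> E)  //  ~~C.
      branch 2.1 (add ~((C | ~C) -> E)):
        ~((C | ~C) -> E): α-rule — add (C | ~C), ~E.
        (C | ~C): β-rule — branch into C  //  ~C.
          branch 2.1.1 (add C):
            ○ open, literals {B=0, C=1, E=0}.
          branch 2.1.2 (add ~C):
            ○ open, literals {B=0, C=0, E=0}.
      branch 2.2 (add ~~C):
        ○ open, literals {B=0, C=1}.
1 branch closed, 7 open.
An open branch gives a countermodel: C=1, D=0, E=0 (unmentioned atoms arbitrary); the premises hold there but the conclusion fails.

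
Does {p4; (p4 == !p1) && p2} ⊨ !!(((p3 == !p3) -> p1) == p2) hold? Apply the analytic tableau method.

Initial set: {T p4; T ((p4 == !p1) && p2); F !!(((p3 == !p3) -> p1) == p2)}.
T ((p4 == !p1) && p2): α-rule — add T (p4 == !p1), T p2.
F !!(((p3 == !p3) -> p1) == p2): drop double negation, giving F (((p3 == !p3) -> p1) == p2).
T (p4 == !p1): β-rule — branch into T p4, T !p1  //  F p4, F !p1.
  branch 1 (add T p4, T !p1):
    F (((p3 == !p3) -> p1) == p2): β-rule — branch into T ((p3 == !p3) -> p1), F p2  //  F ((p3 == !p3) -> p1), T p2.
      branch 1.1 (add T ((p3 == !p3) -> p1), F p2):
        × closes — contains both p2 and !p2.
      branch 1.2 (add F ((p3 == !p3) -> p1), T p2):
        F ((p3 == !p3) -> p1): α-rule — add T (p3 == !p3), F p1.
        T (p3 == !p3): β-rule — branch into T p3, T !p3  //  F p3, F !p3.
          branch 1.2.1 (add T p3, T !p3):
            × closes — contains both p3 and !p3.
          branch 1.2.2 (add F p3, F !p3):
            × closes — contains both p3 and !p3.
  branch 2 (add F p4, F !p1):
    × closes — contains both p4 and !p4.
All 4 branches close.
Every branch closed, so the premises entail the conclusion.

Yes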